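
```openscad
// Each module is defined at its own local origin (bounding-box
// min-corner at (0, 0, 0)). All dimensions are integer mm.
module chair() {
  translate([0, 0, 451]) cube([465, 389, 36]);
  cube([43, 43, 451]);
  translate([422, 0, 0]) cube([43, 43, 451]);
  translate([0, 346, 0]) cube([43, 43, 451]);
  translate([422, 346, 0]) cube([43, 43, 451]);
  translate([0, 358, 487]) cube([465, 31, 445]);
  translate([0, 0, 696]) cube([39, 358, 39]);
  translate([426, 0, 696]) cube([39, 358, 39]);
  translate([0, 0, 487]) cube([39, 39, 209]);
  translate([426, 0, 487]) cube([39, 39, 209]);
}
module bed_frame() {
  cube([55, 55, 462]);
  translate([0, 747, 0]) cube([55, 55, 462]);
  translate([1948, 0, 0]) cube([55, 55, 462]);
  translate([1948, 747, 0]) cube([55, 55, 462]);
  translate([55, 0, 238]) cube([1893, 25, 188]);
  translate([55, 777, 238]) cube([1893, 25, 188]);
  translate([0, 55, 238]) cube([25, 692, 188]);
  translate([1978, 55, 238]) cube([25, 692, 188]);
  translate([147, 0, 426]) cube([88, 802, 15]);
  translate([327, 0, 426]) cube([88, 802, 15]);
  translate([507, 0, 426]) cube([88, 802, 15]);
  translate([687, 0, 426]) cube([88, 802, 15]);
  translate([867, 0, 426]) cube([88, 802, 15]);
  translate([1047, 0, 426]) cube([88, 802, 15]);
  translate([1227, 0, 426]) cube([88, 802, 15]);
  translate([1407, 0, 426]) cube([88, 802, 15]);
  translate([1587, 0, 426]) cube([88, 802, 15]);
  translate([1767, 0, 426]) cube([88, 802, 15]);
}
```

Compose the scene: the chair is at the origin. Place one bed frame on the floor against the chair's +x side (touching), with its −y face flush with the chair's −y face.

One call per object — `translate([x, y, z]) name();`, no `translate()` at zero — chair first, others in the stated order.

chair();
translate([465, 0, 0]) bed_frame();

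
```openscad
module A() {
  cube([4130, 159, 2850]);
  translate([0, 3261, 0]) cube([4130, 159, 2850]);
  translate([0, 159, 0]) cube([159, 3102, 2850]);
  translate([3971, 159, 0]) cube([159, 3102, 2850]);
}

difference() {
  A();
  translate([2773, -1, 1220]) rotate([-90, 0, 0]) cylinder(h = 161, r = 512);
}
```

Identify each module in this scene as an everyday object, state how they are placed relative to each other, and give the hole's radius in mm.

The subtracted cylinder has r = 512 mm.

A is a house frame. The house frame has a circular hole through its front wall. The hole's radius is 512 mm.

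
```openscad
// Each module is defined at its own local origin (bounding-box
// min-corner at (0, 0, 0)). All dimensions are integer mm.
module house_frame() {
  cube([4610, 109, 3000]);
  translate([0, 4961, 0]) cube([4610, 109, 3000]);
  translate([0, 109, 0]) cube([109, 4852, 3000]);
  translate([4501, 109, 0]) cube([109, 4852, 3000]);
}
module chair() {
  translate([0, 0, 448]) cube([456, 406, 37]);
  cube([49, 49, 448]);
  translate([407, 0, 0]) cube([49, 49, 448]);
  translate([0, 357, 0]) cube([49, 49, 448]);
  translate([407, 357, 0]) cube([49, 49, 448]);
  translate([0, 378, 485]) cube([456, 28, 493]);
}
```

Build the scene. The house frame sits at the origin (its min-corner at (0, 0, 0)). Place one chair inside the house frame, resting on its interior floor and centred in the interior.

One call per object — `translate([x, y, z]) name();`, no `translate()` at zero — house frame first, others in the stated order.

house_frame();
translate([2077, 2332, 0]) chair();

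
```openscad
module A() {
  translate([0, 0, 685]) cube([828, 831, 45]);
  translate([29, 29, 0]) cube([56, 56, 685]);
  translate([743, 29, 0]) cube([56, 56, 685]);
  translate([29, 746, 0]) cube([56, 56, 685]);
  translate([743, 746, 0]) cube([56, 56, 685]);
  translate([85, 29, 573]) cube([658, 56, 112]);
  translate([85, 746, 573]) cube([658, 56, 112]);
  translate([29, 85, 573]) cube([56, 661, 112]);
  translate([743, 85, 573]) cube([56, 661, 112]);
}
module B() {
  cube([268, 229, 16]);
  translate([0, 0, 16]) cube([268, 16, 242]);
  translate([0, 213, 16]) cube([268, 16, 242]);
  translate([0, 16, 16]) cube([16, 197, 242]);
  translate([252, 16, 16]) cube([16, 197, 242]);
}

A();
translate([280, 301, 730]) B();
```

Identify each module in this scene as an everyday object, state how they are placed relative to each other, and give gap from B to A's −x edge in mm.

A is a table. B is an open box. The open box is on top of the table, centred. The gap from the open box to the table's −x edge is 280 mm.

The open box's min-x is at 280; the table's min-x is 0; gap = 280 mm.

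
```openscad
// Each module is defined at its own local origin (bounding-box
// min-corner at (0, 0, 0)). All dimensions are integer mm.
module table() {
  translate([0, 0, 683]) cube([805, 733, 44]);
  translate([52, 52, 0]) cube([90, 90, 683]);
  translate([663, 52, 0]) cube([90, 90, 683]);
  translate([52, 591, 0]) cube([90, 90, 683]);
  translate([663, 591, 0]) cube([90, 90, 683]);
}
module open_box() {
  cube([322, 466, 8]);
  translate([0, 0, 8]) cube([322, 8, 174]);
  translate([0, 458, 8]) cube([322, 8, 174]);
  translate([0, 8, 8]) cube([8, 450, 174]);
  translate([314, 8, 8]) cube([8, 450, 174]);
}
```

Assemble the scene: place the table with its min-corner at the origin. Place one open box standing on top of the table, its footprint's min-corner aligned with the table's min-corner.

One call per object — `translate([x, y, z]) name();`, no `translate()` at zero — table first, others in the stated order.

table();
translate([0, 0, 727]) open_box();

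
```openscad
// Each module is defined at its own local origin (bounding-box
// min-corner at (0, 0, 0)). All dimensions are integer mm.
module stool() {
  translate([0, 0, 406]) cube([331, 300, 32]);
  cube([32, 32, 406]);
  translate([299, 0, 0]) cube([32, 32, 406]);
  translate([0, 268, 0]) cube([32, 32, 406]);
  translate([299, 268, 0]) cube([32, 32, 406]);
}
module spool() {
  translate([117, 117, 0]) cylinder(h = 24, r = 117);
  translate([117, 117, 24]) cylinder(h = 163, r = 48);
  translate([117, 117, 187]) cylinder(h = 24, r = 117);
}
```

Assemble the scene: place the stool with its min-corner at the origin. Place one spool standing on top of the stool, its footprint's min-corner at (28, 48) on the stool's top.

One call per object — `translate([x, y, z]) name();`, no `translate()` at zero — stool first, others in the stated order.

stool();
translate([28, 48, 438]) spool();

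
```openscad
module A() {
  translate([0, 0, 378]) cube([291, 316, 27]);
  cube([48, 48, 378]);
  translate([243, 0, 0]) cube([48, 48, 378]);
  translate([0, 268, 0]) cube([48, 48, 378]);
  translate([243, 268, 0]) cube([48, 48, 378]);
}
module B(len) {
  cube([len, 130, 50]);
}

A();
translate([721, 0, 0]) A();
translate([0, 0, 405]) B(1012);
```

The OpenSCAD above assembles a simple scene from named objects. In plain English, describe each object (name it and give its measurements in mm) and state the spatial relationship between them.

A is a four-legged stool. The seat is 291×316 mm, 27 mm thick, top at z = 405 mm. It stands on four square legs, each 48×48 mm in cross-section, from z = 0 to the seat underside, each flush with a corner of the seat.

B is a rectangular beam 1012 mm long (x), 130 mm deep (y), 50 mm thick (z).

The beam spans the tops of two stools placed 430 mm apart, resting at z = 405 mm.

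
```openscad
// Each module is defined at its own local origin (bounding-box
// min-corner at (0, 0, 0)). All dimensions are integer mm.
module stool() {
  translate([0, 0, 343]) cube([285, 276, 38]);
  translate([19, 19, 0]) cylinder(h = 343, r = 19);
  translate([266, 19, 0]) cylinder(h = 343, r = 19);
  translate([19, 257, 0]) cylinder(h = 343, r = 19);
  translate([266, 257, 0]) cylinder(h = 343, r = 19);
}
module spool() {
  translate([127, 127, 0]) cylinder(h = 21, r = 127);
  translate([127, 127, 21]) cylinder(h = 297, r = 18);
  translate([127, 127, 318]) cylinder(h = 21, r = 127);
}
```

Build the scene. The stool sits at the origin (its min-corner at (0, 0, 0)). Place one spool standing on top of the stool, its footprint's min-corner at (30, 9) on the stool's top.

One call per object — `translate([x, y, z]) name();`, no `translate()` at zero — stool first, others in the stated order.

stool();
translate([30, 9, 381]) spool();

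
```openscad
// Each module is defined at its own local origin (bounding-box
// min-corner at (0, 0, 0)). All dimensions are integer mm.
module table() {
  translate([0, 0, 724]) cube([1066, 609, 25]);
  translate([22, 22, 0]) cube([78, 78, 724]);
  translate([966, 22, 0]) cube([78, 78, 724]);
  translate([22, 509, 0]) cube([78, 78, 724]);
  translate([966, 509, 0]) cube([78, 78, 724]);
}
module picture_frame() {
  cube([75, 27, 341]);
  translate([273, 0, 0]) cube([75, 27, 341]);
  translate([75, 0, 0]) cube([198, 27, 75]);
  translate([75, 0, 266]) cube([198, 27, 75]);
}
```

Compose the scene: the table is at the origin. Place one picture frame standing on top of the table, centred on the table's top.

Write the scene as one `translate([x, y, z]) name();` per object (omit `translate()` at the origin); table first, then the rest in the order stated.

table();
translate([359, 291, 749]) picture_frame();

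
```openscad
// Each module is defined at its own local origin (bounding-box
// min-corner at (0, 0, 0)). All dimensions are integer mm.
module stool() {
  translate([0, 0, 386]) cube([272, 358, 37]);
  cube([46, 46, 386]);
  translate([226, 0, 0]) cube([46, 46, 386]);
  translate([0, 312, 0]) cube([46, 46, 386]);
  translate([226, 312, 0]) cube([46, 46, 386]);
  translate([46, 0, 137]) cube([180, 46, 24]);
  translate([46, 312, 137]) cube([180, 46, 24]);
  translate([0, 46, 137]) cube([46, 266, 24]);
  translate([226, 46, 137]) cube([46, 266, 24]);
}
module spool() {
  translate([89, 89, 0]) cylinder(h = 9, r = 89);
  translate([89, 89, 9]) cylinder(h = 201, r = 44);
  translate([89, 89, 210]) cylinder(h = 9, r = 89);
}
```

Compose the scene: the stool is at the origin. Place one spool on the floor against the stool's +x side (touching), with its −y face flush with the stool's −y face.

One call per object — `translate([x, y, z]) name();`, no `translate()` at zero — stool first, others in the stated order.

stool();
translate([272, 0, 0]) spool();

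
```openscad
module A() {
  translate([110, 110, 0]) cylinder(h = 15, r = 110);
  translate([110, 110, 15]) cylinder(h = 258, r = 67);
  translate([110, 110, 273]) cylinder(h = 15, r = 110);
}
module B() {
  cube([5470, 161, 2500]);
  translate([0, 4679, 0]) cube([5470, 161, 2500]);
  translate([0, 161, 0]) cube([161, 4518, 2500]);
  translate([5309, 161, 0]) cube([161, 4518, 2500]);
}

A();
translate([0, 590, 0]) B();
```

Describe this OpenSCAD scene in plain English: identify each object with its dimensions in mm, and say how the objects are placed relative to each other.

A is a spool: two coaxial disc flanges of radius 110 mm and thickness 15 mm, joined by a core cylinder of radius 67 mm and height 258 mm. The lower flange rests on z = 0 and the three cylinders share a vertical axis.

B is the wall frame of a small rectangular building: four walls, each 2500 mm tall and 161 mm thick, enclosing a footprint 5470 mm (x) by 4840 mm (y) outside-to-outside, with no floor or roof. The front and back walls (the −y and +y sides) span the full width; the two side walls fit between them.

The house frame is on the floor beside the spool on its +y side.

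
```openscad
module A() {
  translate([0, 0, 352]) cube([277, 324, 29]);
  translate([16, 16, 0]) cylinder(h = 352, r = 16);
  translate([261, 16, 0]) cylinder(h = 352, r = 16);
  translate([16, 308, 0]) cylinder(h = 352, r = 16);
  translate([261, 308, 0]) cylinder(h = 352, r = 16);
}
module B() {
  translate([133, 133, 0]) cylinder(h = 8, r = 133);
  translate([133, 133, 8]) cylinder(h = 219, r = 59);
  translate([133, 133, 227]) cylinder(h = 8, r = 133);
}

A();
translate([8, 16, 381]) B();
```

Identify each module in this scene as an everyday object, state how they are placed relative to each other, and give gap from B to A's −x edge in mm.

A is a stool. B is a spool. The spool is on top of the stool. The gap from the spool to the stool's −x edge is 8 mm.

The spool's min-x is at 8; the stool's min-x is 0; gap = 8 mm.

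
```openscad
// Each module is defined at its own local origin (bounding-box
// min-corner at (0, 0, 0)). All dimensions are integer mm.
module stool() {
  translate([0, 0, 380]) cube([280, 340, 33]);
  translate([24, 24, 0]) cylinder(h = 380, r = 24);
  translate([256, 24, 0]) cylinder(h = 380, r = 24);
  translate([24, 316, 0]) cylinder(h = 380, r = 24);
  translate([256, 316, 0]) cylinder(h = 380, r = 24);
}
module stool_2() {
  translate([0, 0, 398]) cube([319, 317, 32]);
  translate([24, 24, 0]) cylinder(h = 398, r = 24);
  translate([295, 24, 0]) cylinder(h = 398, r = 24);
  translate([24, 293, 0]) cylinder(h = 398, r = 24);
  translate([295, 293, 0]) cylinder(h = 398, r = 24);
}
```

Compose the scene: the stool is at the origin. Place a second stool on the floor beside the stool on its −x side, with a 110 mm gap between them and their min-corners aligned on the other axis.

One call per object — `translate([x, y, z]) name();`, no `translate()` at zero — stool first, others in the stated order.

stool();
translate([-429, 0, 0]) stool_2();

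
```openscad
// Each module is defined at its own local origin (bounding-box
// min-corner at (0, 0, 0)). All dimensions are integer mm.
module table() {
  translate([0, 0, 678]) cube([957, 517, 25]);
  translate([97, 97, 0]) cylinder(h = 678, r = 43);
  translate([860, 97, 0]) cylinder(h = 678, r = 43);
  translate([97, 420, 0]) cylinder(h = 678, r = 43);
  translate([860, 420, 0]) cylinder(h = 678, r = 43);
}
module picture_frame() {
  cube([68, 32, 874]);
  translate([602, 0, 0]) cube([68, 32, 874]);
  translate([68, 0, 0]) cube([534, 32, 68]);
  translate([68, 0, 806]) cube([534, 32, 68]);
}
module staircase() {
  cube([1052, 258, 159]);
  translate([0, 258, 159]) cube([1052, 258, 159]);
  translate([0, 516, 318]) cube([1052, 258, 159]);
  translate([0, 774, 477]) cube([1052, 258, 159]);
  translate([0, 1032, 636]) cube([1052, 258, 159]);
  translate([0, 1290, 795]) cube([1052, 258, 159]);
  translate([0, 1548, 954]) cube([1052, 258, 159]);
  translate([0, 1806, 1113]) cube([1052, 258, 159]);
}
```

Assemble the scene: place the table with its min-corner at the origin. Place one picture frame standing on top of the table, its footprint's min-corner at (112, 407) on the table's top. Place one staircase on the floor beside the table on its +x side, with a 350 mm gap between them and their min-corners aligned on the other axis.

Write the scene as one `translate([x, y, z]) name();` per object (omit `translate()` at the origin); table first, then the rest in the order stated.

table();
translate([112, 407, 703]) picture_frame();
translate([1307, 0, 0]) staircase();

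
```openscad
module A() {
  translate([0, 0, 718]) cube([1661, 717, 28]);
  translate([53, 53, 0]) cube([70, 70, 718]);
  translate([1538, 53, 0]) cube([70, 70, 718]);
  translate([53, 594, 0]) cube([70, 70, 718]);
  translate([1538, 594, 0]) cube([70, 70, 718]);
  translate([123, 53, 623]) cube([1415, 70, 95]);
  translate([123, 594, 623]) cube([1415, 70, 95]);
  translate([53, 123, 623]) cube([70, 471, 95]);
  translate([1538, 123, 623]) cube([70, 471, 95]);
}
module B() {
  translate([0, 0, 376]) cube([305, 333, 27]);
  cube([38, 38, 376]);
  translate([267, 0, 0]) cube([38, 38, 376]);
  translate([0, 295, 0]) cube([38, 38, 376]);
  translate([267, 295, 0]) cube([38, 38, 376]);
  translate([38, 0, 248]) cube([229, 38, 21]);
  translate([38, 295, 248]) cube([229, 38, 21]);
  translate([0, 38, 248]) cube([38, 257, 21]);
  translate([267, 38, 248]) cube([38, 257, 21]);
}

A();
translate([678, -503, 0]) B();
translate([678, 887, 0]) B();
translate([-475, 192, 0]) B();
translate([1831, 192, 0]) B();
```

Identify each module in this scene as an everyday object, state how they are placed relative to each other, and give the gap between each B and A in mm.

A is a table. B is a stool. Four stools sit around the table at the −y, +y, −x, +x sides. The gap between each stool and the table is 170 mm.

Each stool's nearest face is 170 mm from the table's bounding box.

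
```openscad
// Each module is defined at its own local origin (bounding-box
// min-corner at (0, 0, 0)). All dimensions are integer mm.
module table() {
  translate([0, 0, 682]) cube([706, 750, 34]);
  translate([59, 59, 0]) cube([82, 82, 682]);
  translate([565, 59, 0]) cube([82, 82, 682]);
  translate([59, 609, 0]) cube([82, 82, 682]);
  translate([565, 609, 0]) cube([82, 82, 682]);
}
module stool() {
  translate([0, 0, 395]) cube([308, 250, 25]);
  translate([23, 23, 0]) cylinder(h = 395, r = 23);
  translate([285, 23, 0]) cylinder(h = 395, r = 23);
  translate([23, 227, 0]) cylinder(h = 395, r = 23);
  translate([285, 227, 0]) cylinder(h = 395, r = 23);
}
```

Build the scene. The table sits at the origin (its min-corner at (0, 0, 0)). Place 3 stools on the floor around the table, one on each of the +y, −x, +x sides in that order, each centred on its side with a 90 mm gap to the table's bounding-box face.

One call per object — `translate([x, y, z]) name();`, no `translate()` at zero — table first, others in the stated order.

table();
translate([199, 840, 0]) stool();
translate([-398, 250, 0]) stool();
translate([796, 250, 0]) stool();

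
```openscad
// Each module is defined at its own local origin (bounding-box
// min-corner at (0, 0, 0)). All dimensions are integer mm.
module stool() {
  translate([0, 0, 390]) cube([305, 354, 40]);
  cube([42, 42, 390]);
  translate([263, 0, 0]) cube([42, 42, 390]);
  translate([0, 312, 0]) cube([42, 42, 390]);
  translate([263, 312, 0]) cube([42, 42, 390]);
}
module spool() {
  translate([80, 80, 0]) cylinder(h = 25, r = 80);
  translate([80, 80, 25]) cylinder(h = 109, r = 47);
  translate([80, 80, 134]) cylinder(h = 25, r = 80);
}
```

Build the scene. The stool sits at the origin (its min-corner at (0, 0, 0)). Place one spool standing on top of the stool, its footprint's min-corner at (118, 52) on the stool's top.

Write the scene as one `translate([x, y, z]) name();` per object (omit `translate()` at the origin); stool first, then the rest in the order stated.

stool();
translate([118, 52, 430]) spool();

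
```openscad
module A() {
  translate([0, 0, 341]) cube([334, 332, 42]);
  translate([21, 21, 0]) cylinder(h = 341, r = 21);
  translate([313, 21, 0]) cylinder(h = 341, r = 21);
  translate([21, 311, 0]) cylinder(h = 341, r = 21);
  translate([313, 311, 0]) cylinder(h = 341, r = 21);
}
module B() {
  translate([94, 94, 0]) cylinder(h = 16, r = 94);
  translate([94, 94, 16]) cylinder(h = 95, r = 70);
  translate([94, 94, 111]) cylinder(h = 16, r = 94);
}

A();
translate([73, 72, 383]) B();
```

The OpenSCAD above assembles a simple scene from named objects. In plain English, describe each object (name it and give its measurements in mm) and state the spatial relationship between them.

A is a simple wooden stool: a rectangular seat 334 mm (x) by 332 mm (y), 42 mm thick, top face at z = 383 mm, on four round legs, each 42 mm in diameter. The legs rest on z = 0, each leg's axis is inset half a diameter from the nearest pair of seat edges (so the leg's bounding box is flush with the corner).

B is a spool: two coaxial disc flanges of radius 94 mm and thickness 16 mm, joined by a core cylinder of radius 70 mm and height 95 mm. The lower flange rests on z = 0 and the three cylinders share a vertical axis.

The spool is on top of the stool, centred.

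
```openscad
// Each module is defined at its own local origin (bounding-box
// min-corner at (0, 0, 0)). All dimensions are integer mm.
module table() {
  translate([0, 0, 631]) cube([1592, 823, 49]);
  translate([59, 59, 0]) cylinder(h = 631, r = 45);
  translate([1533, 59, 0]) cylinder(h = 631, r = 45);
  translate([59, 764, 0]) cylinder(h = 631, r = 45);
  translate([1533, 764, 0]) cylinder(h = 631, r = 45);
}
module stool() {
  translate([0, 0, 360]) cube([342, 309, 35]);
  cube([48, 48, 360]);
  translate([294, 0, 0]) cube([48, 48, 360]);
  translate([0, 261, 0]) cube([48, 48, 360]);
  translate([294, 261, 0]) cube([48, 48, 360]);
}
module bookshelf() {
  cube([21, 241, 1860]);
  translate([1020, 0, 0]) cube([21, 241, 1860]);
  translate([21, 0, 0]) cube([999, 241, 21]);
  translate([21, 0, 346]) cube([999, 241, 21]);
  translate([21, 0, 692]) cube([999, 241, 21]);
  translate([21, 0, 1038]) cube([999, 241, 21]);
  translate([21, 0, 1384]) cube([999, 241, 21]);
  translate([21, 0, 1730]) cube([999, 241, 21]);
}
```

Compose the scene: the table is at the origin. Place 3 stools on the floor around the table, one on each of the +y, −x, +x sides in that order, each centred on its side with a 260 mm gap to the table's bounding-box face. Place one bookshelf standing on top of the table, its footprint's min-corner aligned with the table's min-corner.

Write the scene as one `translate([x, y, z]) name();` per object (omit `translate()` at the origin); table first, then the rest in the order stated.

table();
translate([625, 1083, 0]) stool();
translate([-602, 257, 0]) stool();
translate([1852, 257, 0]) stool();
translate([0, 0, 680]) bookshelf();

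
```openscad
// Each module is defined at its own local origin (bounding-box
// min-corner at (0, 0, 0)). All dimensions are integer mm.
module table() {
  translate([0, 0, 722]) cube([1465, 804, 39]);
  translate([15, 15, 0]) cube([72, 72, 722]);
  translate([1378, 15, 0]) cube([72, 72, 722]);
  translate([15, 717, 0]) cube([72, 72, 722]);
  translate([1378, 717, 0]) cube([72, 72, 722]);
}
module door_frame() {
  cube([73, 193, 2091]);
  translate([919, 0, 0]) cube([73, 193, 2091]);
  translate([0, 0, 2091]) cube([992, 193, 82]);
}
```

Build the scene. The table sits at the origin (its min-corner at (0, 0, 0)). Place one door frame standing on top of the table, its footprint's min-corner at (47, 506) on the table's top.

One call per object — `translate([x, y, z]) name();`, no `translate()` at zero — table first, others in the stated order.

table();
translate([47, 506, 761]) door_frame();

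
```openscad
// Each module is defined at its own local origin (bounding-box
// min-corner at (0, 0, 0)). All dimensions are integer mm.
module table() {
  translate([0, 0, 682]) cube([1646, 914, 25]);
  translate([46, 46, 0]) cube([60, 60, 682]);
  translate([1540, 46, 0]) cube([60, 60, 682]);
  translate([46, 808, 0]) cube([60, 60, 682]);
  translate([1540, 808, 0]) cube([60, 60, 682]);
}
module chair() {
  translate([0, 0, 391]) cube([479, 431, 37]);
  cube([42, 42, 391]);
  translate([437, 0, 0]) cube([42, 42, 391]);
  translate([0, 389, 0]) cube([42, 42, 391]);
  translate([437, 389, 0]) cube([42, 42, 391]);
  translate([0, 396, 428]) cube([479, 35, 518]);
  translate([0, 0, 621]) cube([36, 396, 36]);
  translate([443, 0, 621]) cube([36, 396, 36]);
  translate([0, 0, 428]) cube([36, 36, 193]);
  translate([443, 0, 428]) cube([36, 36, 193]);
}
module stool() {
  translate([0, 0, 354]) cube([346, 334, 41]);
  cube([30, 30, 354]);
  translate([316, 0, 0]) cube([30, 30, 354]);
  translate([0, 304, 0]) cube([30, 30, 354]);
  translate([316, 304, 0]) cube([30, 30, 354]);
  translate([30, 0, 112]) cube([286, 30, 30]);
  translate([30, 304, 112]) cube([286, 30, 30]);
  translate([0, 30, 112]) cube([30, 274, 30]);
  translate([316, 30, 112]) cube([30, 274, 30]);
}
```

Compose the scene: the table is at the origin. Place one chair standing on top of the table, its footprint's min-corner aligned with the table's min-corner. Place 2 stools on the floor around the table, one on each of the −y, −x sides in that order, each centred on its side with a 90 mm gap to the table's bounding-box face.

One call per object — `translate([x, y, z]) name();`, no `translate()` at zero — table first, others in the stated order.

table();
translate([0, 0, 707]) chair();
translate([650, -424, 0]) stool();
translate([-436, 290, 0]) stool();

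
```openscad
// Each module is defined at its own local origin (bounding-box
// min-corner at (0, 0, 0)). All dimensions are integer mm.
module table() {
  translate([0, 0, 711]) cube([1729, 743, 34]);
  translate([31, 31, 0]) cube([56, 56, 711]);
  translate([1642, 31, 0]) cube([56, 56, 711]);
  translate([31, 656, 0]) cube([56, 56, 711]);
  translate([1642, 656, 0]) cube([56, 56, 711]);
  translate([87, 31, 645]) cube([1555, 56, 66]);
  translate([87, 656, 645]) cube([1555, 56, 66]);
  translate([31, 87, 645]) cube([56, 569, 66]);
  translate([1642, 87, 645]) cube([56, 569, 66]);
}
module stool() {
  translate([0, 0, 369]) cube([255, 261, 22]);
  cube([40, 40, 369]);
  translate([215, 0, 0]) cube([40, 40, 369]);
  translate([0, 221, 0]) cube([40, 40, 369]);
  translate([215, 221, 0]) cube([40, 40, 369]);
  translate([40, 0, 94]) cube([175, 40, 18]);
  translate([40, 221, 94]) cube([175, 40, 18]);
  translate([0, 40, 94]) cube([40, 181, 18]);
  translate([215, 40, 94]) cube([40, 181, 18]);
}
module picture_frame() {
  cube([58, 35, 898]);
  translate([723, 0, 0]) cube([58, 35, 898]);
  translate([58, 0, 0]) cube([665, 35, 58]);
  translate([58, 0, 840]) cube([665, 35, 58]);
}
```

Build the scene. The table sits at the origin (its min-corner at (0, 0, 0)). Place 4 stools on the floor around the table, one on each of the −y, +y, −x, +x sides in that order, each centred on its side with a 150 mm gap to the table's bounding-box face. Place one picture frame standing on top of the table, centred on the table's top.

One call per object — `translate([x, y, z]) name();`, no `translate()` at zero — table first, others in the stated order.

table();
translate([737, -411, 0]) stool();
translate([737, 893, 0]) stool();
translate([-405, 241, 0]) stool();
translate([1879, 241, 0]) stool();
translate([474, 354, 745]) picture_frame();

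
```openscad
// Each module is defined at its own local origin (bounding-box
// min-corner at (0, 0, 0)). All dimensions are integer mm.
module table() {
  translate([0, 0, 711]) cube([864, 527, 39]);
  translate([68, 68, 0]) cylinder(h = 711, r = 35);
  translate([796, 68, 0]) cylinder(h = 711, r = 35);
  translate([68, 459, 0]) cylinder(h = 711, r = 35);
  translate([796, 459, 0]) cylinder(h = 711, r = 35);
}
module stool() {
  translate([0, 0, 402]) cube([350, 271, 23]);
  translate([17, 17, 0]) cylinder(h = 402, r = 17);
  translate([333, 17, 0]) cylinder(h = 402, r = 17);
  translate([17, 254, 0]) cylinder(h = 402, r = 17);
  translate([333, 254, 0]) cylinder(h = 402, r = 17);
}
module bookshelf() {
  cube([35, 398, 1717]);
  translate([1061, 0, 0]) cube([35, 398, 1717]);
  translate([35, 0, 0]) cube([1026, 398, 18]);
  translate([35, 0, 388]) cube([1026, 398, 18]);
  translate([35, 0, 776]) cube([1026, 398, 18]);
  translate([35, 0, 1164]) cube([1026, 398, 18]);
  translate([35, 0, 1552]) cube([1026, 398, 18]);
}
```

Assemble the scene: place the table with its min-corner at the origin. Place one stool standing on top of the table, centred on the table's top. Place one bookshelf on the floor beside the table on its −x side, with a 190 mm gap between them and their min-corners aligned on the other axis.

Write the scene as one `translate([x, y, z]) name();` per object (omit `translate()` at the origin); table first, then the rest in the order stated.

table();
translate([257, 128, 750]) stool();
translate([-1286, 0, 0]) bookshelf();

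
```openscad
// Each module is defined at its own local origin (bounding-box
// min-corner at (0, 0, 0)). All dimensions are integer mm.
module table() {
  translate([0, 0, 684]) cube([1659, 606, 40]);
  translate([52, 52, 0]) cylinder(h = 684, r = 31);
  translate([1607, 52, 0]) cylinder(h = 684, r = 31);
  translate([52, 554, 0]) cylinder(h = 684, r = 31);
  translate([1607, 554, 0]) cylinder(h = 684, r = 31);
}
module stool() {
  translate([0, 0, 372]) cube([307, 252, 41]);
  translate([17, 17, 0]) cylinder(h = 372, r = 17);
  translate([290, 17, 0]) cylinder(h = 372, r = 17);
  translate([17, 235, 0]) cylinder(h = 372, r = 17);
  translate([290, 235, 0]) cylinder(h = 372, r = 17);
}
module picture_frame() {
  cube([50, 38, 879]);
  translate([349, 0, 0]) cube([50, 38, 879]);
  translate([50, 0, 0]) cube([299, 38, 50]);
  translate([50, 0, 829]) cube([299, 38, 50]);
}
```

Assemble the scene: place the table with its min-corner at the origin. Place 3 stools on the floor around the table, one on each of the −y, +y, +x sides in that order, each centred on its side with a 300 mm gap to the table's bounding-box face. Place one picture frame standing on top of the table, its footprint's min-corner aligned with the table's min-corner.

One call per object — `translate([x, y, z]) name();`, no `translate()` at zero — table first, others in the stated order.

table();
translate([676, -552, 0]) stool();
translate([676, 906, 0]) stool();
translate([1959, 177, 0]) stool();
translate([0, 0, 724]) picture_frame();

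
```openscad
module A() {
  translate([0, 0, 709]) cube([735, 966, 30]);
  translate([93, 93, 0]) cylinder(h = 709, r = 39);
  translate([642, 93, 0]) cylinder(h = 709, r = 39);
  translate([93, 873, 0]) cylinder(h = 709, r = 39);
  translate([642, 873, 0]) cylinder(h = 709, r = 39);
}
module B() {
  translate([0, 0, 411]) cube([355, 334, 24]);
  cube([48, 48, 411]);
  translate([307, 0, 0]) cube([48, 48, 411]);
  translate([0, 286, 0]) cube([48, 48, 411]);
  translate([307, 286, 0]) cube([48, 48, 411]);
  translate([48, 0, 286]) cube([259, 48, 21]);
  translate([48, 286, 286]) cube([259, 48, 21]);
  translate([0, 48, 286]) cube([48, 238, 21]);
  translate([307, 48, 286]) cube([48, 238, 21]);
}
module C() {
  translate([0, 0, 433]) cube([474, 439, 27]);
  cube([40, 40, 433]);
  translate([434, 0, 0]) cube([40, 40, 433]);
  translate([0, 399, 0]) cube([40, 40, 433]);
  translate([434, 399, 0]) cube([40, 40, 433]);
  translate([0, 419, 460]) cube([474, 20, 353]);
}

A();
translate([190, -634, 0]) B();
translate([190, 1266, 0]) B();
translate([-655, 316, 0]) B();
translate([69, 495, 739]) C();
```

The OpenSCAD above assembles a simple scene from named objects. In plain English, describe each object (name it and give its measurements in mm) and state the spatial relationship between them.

A is a table: top 735 mm (x) × 966 mm (y), 30 mm thick, upper face at z = 739 mm, on four round legs of 78 mm diameter, each leg's bounding box inset 54 mm from the nearest pair of top edges, running from z = 0 to the bottom of the top.

B is a simple wooden stool: a rectangular seat 355 mm (x) by 334 mm (y), 24 mm thick, top face at z = 435 mm, on four square legs, each 48×48 mm in cross-section. The legs rest on z = 0, each flush with a corner of the seat. Four stretchers, 48 mm wide and 21 mm tall, connect adjacent legs with their undersides at z = 286 mm, each running between the inner faces of the legs it joins and aligned with the legs' outer faces on the other axis.

C is a chair: 474×439 mm seat, 27 mm thick, top at z = 460 mm, on four 40 mm square corner legs flush with the seat edges. A 20 mm thick backrest slab spans the full seat width, extending 353 mm above the seat top, its back face flush with the seat's +y edge.

Three stools sit around the table at the −y, +y, −x sides. The chair is on top of the table.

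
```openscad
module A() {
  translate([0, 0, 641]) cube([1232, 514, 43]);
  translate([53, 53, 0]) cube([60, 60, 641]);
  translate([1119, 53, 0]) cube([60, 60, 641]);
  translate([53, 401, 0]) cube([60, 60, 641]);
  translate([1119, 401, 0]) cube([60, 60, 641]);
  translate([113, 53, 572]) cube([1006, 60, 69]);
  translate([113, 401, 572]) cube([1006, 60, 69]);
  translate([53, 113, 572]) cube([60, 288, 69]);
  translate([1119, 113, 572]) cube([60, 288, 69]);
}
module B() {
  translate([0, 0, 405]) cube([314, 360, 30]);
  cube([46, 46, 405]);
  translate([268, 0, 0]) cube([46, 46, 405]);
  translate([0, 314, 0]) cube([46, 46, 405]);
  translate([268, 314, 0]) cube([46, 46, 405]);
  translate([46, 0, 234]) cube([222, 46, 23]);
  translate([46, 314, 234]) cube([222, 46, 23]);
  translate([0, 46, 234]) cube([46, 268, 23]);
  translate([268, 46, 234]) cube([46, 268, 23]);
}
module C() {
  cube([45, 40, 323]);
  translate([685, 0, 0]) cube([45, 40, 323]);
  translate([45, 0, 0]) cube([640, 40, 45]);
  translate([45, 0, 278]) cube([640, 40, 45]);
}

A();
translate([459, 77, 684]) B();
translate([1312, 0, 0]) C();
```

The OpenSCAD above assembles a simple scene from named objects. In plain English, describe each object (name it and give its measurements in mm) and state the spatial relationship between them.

A is a table: top 1232 mm (x) × 514 mm (y), 43 mm thick, upper face at z = 684 mm, on four 60×60 mm square legs, each inset 53 mm from the nearest pair of top edges, running from z = 0 to the bottom of the top. Four apron rails, 60 mm thick and 69 mm tall, run between adjacent legs with their top edges flush with the underside of the top and their outer faces flush with the legs' outer faces.

B is a four-legged stool. The seat is 314×360 mm, 30 mm thick, top at z = 435 mm. It stands on four square legs, each 46×46 mm in cross-section, from z = 0 to the seat underside, each flush with a corner of the seat. Four stretchers, 46 mm wide and 23 mm tall, connect adjacent legs with their undersides at z = 234 mm, each running between the inner faces of the legs it joins and aligned with the legs' outer faces on the other axis.

C is a rectangular picture frame lying in the x–z plane (depth along y). The opening is 640 mm wide (x) by 233 mm tall (z), surrounded by a border 45 mm wide on all four sides. The frame is 40 mm deep and is made of two full-height vertical stiles with two horizontal rails fitted between them.

The stool is on top of the table, centred. The picture frame is on the floor beside the table on its +x side.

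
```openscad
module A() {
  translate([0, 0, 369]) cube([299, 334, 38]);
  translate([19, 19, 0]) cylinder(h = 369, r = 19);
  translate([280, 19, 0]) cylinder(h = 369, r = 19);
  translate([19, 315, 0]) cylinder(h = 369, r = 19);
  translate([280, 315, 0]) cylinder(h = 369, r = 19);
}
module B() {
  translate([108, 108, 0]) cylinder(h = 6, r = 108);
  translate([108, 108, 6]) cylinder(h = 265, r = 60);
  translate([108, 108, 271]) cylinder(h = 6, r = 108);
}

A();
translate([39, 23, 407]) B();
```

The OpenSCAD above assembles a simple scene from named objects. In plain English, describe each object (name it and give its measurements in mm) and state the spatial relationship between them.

A is a four-legged stool. The seat is 299×334 mm, 38 mm thick, top at z = 407 mm. It stands on four round legs, each 38 mm in diameter, from z = 0 to the seat underside, each leg's axis is inset half a diameter from the nearest pair of seat edges (so the leg's bounding box is flush with the corner).

B is a spool: two coaxial disc flanges of radius 108 mm and thickness 6 mm, joined by a core cylinder of radius 60 mm and height 265 mm. The lower flange rests on z = 0 and the three cylinders share a vertical axis.

The spool is on top of the stool.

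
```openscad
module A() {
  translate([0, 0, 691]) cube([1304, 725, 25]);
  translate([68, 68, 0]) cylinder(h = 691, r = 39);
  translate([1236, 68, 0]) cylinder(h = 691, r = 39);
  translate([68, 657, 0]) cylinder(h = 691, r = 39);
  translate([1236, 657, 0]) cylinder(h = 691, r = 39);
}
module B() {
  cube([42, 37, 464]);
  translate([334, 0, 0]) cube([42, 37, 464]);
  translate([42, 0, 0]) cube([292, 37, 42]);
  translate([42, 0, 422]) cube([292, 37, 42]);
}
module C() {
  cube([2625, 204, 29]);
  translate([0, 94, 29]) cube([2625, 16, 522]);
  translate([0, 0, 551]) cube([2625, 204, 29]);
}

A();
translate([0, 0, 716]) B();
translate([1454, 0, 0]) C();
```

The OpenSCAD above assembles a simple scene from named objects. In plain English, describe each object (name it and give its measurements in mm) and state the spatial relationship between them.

A is a table: top 1304 mm (x) × 725 mm (y), 25 mm thick, upper face at z = 716 mm, on four round legs of 78 mm diameter, each leg's bounding box inset 29 mm from the nearest pair of top edges, running from z = 0 to the bottom of the top.

B is a rectangular picture frame lying in the x–z plane (depth along y). The opening is 292 mm wide (x) by 380 mm tall (z), surrounded by a border 42 mm wide on all four sides. The frame is 37 mm deep and is made of two full-height vertical stiles with two horizontal rails fitted between them.

C is an I-beam lying along x, 2625 mm long. Overall section height 580 mm. Two flanges 204 mm wide (y) and 29 mm thick, one on the floor and one at the top; a web 16 mm thick runs between them, centred on the flange width.

The picture frame is on top of the table. The I-beam is on the floor beside the table on its +x side.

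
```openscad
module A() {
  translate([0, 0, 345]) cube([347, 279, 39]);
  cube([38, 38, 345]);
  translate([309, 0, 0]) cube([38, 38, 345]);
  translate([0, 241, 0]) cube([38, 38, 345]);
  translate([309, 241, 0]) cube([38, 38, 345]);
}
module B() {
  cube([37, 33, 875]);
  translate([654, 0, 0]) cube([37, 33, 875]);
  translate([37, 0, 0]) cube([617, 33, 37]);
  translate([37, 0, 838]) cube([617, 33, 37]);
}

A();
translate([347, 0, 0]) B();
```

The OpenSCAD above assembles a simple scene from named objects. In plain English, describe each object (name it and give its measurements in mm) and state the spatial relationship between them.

A is a four-legged stool. The seat is 347×279 mm, 39 mm thick, top at z = 384 mm. It stands on four square legs, each 38×38 mm in cross-section, from z = 0 to the seat underside, each flush with a corner of the seat.

B is a picture frame with a 617×801 mm rectangular opening (x by z) and a uniform 37 mm border on every side. Frame depth is 33 mm along y. It is built from two vertical stiles running the full outside height and two horizontal rails spanning the gap between the stiles.

The picture frame is against the stool's +x side, with their −y faces flush.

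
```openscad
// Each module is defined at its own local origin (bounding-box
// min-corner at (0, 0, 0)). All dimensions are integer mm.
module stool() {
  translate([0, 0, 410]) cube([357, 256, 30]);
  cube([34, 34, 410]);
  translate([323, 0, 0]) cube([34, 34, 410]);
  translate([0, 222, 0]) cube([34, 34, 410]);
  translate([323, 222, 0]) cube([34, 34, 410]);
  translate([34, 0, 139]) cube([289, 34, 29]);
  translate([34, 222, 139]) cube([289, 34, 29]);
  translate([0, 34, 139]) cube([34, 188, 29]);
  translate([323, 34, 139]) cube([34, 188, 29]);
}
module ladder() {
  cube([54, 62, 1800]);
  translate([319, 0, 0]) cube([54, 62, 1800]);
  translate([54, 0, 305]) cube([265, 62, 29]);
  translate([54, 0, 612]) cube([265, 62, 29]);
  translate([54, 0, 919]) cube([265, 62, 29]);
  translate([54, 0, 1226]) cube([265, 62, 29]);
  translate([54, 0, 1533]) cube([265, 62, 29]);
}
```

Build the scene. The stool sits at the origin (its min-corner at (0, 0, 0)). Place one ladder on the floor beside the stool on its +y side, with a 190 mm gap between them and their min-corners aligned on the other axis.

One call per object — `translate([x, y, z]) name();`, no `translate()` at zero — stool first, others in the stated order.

stool();
translate([0, 446, 0]) ladder();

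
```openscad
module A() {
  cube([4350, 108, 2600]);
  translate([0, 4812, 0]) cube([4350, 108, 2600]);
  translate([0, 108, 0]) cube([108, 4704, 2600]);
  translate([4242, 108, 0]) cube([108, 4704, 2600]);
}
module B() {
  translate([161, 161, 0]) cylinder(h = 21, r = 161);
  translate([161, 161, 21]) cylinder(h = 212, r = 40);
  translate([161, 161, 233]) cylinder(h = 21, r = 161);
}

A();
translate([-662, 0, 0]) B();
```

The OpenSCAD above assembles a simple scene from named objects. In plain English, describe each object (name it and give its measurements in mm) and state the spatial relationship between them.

A is the wall frame of a small rectangular building: four walls, each 2600 mm tall and 108 mm thick, enclosing a footprint 4350 mm (x) by 4920 mm (y) outside-to-outside, with no floor or roof. The front and back walls (the −y and +y sides) span the full width; the two side walls fit between them.

B is a spool: two coaxial disc flanges of radius 161 mm and thickness 21 mm, joined by a core cylinder of radius 40 mm and height 212 mm. The lower flange rests on z = 0 and the three cylinders share a vertical axis.

The spool is on the floor beside the house frame on its −x side.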